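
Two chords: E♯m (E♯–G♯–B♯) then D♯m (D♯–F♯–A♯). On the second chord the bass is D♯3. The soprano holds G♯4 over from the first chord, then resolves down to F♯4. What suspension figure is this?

4–3 suspension.

At the second chord the bass is D♯3. The suspended G♯4 lies a fourth above the bass; after resolving down by step to F♯4, the interval above the bass becomes a third.
Suspension figures are named by those two intervals: 4–3.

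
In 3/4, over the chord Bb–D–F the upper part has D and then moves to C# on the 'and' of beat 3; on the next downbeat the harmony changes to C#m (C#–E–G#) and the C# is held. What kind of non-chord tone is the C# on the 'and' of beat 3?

The harmony at that moment is Bb major triad (Bb, D, F); C# is not a chord tone.
It is approached by step down from D and then sustained as the same pitch into the next harmony.
Arriving early and becoming a chord tone when the harmony changes — an anticipation.

Anticipation.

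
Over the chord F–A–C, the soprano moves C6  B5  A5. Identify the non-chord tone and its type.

The harmony at that moment is F major triad (F, A, C); B5 is not a chord tone.
It is approached by step down from C6 and left by step down to A5.
Step in, step out in the same direction — a passing tone.

B5 is a passing tone.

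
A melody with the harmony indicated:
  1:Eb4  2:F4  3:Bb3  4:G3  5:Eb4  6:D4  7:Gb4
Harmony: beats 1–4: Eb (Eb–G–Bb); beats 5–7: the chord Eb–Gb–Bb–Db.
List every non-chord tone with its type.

F4 (beat 2) — escape tone; D4 (beat 6) — escape tone.

The harmony at that moment is Eb major triad (Eb, G, Bb); F4 is not a chord tone.
It is approached by step up from Eb4 and left by leap down to Bb3.
Step in, leap out — an escape tone.
The harmony at that moment is Eb minor seventh chord (Eb, Gb, Bb, Db); D4 is not a chord tone.
It is approached by step down from Eb4 and left by leap up to Gb4.
Step in, leap out — an escape tone.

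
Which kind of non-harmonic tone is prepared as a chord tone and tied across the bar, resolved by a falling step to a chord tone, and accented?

Approach: by preparation — the pitch is first a chord tone, then held (tied or repeated) while the harmony changes under it. Departure: down by step. Metric position: strong.
A prepared dissonance that resolves downward by step — a suspension. (The same figure resolving upward would be a retardation.)

Suspension.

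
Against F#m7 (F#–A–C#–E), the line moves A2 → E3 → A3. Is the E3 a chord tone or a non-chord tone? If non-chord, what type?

Chord tone (the seventh of F# minor seventh chord).

F# minor seventh chord contains F#, A, C#, E; E is the seventh, so it is a chord tone.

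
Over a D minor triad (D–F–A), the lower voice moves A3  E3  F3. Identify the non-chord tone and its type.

E3 is an appoggiatura.

The harmony at that moment is D minor triad (D, F, A); E3 is not a chord tone.
It is approached by leap down from A3 and left by step up to F3.
Leap in, step out — an appoggiatura.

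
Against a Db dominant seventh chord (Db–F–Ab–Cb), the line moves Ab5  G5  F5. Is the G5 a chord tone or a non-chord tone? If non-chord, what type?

The harmony at that moment is Db dominant seventh chord (Db, F, Ab, Cb); G5 is not a chord tone.
It is approached by step down from Ab5 and left by step down to F5.
Step in, step out in the same direction — a passing tone.

Non-chord tone — a passing tone.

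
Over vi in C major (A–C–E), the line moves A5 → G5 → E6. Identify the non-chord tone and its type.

G5 is an escape tone.

The harmony at that moment is A minor triad (A, C, E); G5 is not a chord tone.
It is approached by step down from A5 and left by leap up to E6.
Step in, leap out — an escape tone.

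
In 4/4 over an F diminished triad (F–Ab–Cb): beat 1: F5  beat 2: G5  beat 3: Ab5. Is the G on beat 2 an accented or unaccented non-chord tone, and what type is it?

The harmony at that moment is F diminished triad (F, Ab, Cb); G5 is not a chord tone.
It is approached by step up from F5 and left by step up to Ab5.
Step in, step out in the same direction — a passing tone.
It falls on a weak beat, so it is unaccented.

Unaccented passing tone.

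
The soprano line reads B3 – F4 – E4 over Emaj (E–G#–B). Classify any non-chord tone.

The harmony at that moment is E major triad (E, G#, B); F4 is not a chord tone.
It is approached by leap up from B3 and left by step down to E4.
Leap in, step out — an appoggiatura.

F4 is an appoggiatura.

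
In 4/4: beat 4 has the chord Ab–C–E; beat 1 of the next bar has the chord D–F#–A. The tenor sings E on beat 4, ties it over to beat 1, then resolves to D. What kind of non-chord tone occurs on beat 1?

The harmony at that moment is D major triad (D, F#, A); E is not a chord tone.
It is held over (the same pitch as the preceding E) and left by step down to D.
Held over from the previous chord and resolving down by step — a suspension.

Suspension.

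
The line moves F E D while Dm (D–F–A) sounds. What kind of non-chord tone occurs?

The harmony at that moment is D minor triad (D, F, A); E is not a chord tone.
It is approached by step down from F and left by step down to D.
Step in, step out in the same direction — a passing tone.

E is a passing tone.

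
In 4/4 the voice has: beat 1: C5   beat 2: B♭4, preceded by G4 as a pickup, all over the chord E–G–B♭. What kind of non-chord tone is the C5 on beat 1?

Appoggiatura.

The harmony at that moment is E diminished triad (E, G, B♭); C5 is not a chord tone.
It is approached by leap up from G4 and left by step down to B♭4.
Leap in, step out, metrically accented — an appoggiatura.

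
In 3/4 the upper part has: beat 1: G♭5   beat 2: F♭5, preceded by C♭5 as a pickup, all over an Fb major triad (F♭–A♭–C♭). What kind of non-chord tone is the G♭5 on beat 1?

Appoggiatura.

The harmony at that moment is F♭ major triad (F♭, A♭, C♭); G♭5 is not a chord tone.
It is approached by leap up from C♭5 and left by step down to F♭5.
Leap in, step out, metrically accented — an appoggiatura.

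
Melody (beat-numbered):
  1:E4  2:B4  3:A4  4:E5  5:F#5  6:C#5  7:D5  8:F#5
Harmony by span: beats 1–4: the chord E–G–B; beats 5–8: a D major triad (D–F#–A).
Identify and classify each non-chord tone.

The harmony at that moment is E minor triad (E, G, B); A4 is not a chord tone.
It is approached by step down from B4 and left by leap up to E5.
Step in, leap out — an escape tone.
The harmony at that moment is D major triad (D, F#, A); C#5 is not a chord tone.
It is approached by leap down from F#5 and left by step up to D5.
Leap in, step out — an appoggiatura.

A4 (beat 3) — escape tone; C#5 (beat 6) — appoggiatura.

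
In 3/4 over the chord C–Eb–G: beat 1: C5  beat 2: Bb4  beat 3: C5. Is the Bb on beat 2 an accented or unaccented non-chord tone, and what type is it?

The harmony at that moment is C minor triad (C, Eb, G); Bb4 is not a chord tone.
It is approached by step down from C5 and left by step up to C5.
Step away and step back to the same note — a neighbor tone (lower neighbor).
It falls on a weak beat, so it is unaccented.

Unaccented neighbor tone.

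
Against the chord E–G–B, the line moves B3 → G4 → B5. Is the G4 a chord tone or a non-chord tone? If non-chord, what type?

Chord tone (the third of E minor triad).

E minor triad contains E, G, B; G is the third, so it is a chord tone.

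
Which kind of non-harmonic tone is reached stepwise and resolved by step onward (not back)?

Approach: by step. Departure: by step, continuing in the same direction.
Stepwise on both sides with no change of direction means the note fills in the space between two different chord tones — a passing tone. (Had it turned back to its starting note it would be a neighbor tone instead.)

Passing tone.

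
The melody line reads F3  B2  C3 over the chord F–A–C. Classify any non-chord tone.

B2 is an appoggiatura.

The harmony at that moment is F major triad (F, A, C); B2 is not a chord tone.
It is approached by leap down from F3 and left by step up to C3.
Leap in, step out — an appoggiatura.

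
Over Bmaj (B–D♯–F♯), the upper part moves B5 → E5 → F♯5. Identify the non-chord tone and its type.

The harmony at that moment is B major triad (B, D♯, F♯); E5 is not a chord tone.
It is approached by leap down from B5 and left by step up to F♯5.
Leap in, step out — an appoggiatura.

E5 is an appoggiatura.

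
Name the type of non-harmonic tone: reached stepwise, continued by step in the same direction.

Passing tone.

Approach: by step. Departure: by step, continuing in the same direction.
Stepwise on both sides with no change of direction means the note fills in the space between two different chord tones — a passing tone. (Had it turned back to its starting note it would be a neighbor tone instead.)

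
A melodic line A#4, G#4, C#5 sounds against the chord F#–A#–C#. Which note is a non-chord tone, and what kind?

The harmony at that moment is F# major triad (F#, A#, C#); G#4 is not a chord tone.
It is approached by step down from A#4 and left by leap up to C#5.
Step in, leap out — an escape tone.

G#4 is an escape tone.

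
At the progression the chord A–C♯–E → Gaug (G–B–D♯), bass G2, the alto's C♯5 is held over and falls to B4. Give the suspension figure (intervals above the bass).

At the second chord the bass is G2. The suspended C♯5 lies a fourth above the bass; after resolving down by step to B4, the interval above the bass becomes a third.
Suspension figures are named by those two intervals: 4–3.

4–3 suspension.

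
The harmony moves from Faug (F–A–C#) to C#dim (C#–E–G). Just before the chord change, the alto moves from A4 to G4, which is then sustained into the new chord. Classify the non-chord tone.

The harmony at that moment is F augmented triad (F, A, C#); G4 is not a chord tone.
It is approached by step down from A4 and then sustained as the same pitch into the next harmony.
Arriving early and becoming a chord tone when the harmony changes — an anticipation.

G4 is an anticipation.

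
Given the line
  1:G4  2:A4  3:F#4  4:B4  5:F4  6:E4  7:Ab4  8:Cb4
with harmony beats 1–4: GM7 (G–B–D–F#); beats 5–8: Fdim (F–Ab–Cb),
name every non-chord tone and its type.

The harmony at that moment is G major seventh chord (G, B, D, F#); A4 is not a chord tone.
It is approached by step up from G4 and left by leap down to F#4.
Step in, leap out — an escape tone.
The harmony at that moment is F diminished triad (F, Ab, Cb); E4 is not a chord tone.
It is approached by step down from F4 and left by leap up to Ab4.
Step in, leap out — an escape tone.

A4 (beat 2) — escape tone; E4 (beat 6) — escape tone.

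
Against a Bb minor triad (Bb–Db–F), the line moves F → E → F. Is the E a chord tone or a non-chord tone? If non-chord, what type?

Non-chord tone — a neighbor tone.

The harmony at that moment is Bb minor triad (Bb, Db, F); E is not a chord tone.
It is approached by step down from F and left by step up to F.
Step away and step back to the same note — a neighbor tone (lower neighbor).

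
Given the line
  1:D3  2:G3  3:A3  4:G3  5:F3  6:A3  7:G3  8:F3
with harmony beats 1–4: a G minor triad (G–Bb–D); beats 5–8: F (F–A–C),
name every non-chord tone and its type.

The harmony at that moment is G minor triad (G, Bb, D); A3 is not a chord tone.
It is approached by step up from G3 and left by step down to G3.
Step away and step back to the same note — a neighbor tone (upper neighbor).
The harmony at that moment is F major triad (F, A, C); G3 is not a chord tone.
It is approached by step down from A3 and left by step down to F3.
Step in, step out in the same direction — a passing tone.

A3 (beat 3) — neighbor tone; G3 (beat 7) — passing tone.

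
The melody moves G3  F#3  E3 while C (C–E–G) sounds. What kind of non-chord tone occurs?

F#3 is a passing tone.

The harmony at that moment is C major triad (C, E, G); F#3 is not a chord tone.
It is approached by step down from G3 and left by step down to E3.
Step in, step out in the same direction — a passing tone.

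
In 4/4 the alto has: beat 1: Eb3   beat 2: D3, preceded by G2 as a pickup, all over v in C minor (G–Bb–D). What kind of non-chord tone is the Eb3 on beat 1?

Appoggiatura.

The harmony at that moment is G minor triad (G, Bb, D); Eb3 is not a chord tone.
It is approached by leap up from G2 and left by step down to D3.
Leap in, step out, metrically accented — an appoggiatura.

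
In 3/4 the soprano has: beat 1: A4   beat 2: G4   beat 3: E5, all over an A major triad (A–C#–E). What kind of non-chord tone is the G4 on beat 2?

The harmony at that moment is A major triad (A, C#, E); G4 is not a chord tone.
It is approached by step down from A4 and left by leap up to E5.
Step in, leap out, on a weak beat — an escape tone.

Escape tone.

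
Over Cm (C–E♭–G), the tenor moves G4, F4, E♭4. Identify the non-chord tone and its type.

F4 is a passing tone.

The harmony at that moment is C minor triad (C, E♭, G); F4 is not a chord tone.
It is approached by step down from G4 and left by step down to E♭4.
Step in, step out in the same direction — a passing tone.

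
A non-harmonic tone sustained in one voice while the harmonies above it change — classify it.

Pedal tone.

Approach: none. Departure: none — a single pitch is sustained while the chords change around it, passing through harmonies that do not contain it.
No melodic motion at all; the dissonance is created entirely by the moving harmonies against the stationary note — a pedal tone (pedal point).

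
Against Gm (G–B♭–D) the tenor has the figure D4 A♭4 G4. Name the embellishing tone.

A♭4 is an appoggiatura.

The harmony at that moment is G minor triad (G, B♭, D); A♭4 is not a chord tone.
It is approached by leap up from D4 and left by step down to G4.
Leap in, step out — an appoggiatura.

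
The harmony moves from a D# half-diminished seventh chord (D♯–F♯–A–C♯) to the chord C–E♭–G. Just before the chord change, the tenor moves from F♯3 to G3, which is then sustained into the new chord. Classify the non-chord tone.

G3 is an anticipation.

The harmony at that moment is D♯ half-diminished seventh chord (D♯, F♯, A, C♯); G3 is not a chord tone.
It is approached by step up from F♯3 and then sustained as the same pitch into the next harmony.
Arriving early and becoming a chord tone when the harmony changes — an anticipation.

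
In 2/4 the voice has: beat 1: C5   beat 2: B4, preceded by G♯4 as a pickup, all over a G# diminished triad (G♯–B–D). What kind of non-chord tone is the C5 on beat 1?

Appoggiatura.

The harmony at that moment is G♯ diminished triad (G♯, B, D); C5 is not a chord tone.
It is approached by leap up from G♯4 and left by step down to B4.
Leap in, step out, metrically accented — an appoggiatura.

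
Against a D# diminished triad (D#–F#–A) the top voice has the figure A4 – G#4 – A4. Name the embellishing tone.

G#4 is a neighbor tone.

The harmony at that moment is D# diminished triad (D#, F#, A); G#4 is not a chord tone.
It is approached by step down from A4 and left by step up to A4.
Step away and step back to the same note — a neighbor tone (lower neighbor).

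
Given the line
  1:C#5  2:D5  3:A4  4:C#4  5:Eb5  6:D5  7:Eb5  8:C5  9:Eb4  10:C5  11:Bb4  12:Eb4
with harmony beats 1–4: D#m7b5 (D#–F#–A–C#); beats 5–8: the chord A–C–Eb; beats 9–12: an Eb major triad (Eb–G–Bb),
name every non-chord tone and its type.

The harmony at that moment is D# half-diminished seventh chord (D#, F#, A, C#); D5 is not a chord tone.
It is approached by step up from C#5 and left by leap down to A4.
Step in, leap out — an escape tone.
The harmony at that moment is A diminished triad (A, C, Eb); D5 is not a chord tone.
It is approached by step down from Eb5 and left by step up to Eb5.
Step away and step back to the same note — a neighbor tone (lower neighbor).
The harmony at that moment is Eb major triad (Eb, G, Bb); C5 is not a chord tone.
It is approached by leap up from Eb4 and left by step down to Bb4.
Leap in, step out — an appoggiatura.

D5 (beat 2) — escape tone; D5 (beat 6) — neighbor tone; C5 (beat 10) — appoggiatura.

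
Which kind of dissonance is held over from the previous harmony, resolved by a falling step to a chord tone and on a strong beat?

Suspension.

Approach: by preparation — the pitch is first a chord tone, then held (tied or repeated) while the harmony changes under it. Departure: down by step. Metric position: strong.
A prepared dissonance that resolves downward by step — a suspension. (The same figure resolving upward would be a retardation.)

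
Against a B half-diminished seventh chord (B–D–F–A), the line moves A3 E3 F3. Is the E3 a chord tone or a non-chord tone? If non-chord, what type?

Non-chord tone — an appoggiatura.

The harmony at that moment is B half-diminished seventh chord (B, D, F, A); E3 is not a chord tone.
It is approached by leap down from A3 and left by step up to F3.
Leap in, step out — an appoggiatura.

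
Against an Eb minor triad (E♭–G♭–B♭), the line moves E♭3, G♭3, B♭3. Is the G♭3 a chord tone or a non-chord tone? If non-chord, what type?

Eb minor triad contains E♭, G♭, B♭; G♭ is the third, so it is a chord tone.

Chord tone (the third of Eb minor triad).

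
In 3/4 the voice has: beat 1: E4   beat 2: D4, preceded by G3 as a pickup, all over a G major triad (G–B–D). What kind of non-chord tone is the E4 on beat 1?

The harmony at that moment is G major triad (G, B, D); E4 is not a chord tone.
It is approached by leap up from G3 and left by step down to D4.
Leap in, step out, metrically accented — an appoggiatura.

Appoggiatura.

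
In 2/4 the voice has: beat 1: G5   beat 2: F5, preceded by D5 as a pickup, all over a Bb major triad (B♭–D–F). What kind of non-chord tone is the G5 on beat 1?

Appoggiatura.

The harmony at that moment is B♭ major triad (B♭, D, F); G5 is not a chord tone.
It is approached by leap up from D5 and left by step down to F5.
Leap in, step out, metrically accented — an appoggiatura.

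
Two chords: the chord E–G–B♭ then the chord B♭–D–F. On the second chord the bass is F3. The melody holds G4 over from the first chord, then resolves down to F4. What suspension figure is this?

9–8 suspension.

At the second chord the bass is F3. The suspended G4 lies a ninth above the bass; after resolving down by step to F4, the interval above the bass becomes an octave.
Suspension figures are named by those two intervals: 9–8.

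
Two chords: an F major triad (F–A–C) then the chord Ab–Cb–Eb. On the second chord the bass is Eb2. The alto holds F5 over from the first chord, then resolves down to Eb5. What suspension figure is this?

9–8 suspension.

At the second chord the bass is Eb2. The suspended F5 lies a ninth above the bass; after resolving down by step to Eb5, the interval above the bass becomes an octave.
Suspension figures are named by those two intervals: 9–8.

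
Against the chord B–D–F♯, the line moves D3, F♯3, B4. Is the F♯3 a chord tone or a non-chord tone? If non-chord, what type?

B minor triad contains B, D, F♯; F♯ is the fifth, so it is a chord tone.

Chord tone (the fifth of B minor triad).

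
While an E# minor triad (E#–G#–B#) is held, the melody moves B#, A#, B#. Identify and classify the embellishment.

A# is a neighbor tone.

The harmony at that moment is E# minor triad (E#, G#, B#); A# is not a chord tone.
It is approached by step down from B# and left by step up to B#.
Step away and step back to the same note — a neighbor tone (lower neighbor).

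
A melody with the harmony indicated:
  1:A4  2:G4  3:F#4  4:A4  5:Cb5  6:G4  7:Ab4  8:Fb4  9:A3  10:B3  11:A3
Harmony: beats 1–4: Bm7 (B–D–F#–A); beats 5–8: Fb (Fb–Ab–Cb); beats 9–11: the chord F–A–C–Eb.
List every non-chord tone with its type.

The harmony at that moment is B minor seventh chord (B, D, F#, A); G4 is not a chord tone.
It is approached by step down from A4 and left by step down to F#4.
Step in, step out in the same direction — a passing tone.
The harmony at that moment is Fb major triad (Fb, Ab, Cb); G4 is not a chord tone.
It is approached by leap down from Cb5 and left by step up to Ab4.
Leap in, step out — an appoggiatura.
The harmony at that moment is F dominant seventh chord (F, A, C, Eb); B3 is not a chord tone.
It is approached by step up from A3 and left by step down to A3.
Step away and step back to the same note — a neighbor tone (upper neighbor).

G4 (beat 2) — passing tone; G4 (beat 6) — appoggiatura; B3 (beat 10) — neighbor tone.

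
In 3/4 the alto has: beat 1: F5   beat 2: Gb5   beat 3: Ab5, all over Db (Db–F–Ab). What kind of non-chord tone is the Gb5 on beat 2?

The harmony at that moment is Db major triad (Db, F, Ab); Gb5 is not a chord tone.
It is approached by step up from F5 and left by step up to Ab5.
Step in, step out in the same direction — a passing tone.

Passing tone.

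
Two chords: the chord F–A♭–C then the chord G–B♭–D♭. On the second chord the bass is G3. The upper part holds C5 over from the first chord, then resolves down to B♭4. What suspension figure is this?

4–3 suspension.

At the second chord the bass is G3. The suspended C5 lies a fourth above the bass; after resolving down by step to B♭4, the interval above the bass becomes a third.
Suspension figures are named by those two intervals: 4–3.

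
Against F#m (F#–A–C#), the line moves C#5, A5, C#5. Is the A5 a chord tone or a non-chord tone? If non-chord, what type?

Chord tone (the third of F# minor triad).

F# minor triad contains F#, A, C#; A is the third, so it is a chord tone.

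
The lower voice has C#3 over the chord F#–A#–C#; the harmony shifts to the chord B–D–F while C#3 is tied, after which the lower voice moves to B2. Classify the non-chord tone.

The harmony at that moment is B diminished triad (B, D, F); C#3 is not a chord tone.
It is held over (the same pitch as the preceding C#3) and left by step down to B2.
Held over from the previous chord and resolving down by step — a suspension.

C#3 is a suspension.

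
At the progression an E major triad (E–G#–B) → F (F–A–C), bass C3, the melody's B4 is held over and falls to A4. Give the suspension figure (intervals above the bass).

7–6 suspension.

At the second chord the bass is C3. The suspended B4 lies a seventh above the bass; after resolving down by step to A4, the interval above the bass becomes a sixth.
Suspension figures are named by those two intervals: 7–6.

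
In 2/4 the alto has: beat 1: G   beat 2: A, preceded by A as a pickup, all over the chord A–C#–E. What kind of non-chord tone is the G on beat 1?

Lower neighbor tone.

The harmony at that moment is A major triad (A, C#, E); G is not a chord tone.
It is approached by step down from A and left by step up to A.
Step away and step back to the same note — a neighbor tone (lower neighbor).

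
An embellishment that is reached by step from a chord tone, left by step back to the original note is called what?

Approach: by step. Departure: by step in the opposite direction, back to the starting pitch.
Stepwise on both sides but reversing to return to the same chord tone — a neighbor tone. (Had it continued onward in the same direction it would be a passing tone instead.)

Neighbor tone.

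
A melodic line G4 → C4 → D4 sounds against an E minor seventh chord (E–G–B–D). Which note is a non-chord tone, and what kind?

The harmony at that moment is E minor seventh chord (E, G, B, D); C4 is not a chord tone.
It is approached by leap down from G4 and left by step up to D4.
Leap in, step out — an appoggiatura.

C4 is an appoggiatura.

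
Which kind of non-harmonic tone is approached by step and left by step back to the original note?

Neighbor tone.

Approach: by step. Departure: by step in the opposite direction, back to the starting pitch.
Stepwise on both sides but reversing to return to the same chord tone — a neighbor tone. (Had it continued onward in the same direction it would be a passing tone instead.)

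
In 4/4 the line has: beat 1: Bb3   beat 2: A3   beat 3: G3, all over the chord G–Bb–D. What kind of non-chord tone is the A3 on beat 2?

The harmony at that moment is G minor triad (G, Bb, D); A3 is not a chord tone.
It is approached by step down from Bb3 and left by step down to G3.
Step in, step out in the same direction — a passing tone.

Passing tone.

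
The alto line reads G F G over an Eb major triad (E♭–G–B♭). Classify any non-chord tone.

The harmony at that moment is E♭ major triad (E♭, G, B♭); F is not a chord tone.
It is approached by step down from G and left by step up to G.
Step away and step back to the same note — a neighbor tone (lower neighbor).

F is a neighbor tone.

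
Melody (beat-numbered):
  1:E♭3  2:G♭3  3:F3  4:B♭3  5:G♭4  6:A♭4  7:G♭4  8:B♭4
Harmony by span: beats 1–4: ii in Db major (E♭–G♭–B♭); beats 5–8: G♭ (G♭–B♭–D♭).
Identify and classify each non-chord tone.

The harmony at that moment is E♭ minor triad (E♭, G♭, B♭); F3 is not a chord tone.
It is approached by step down from G♭3 and left by leap up to B♭3.
Step in, leap out — an escape tone.
The harmony at that moment is G♭ major triad (G♭, B♭, D♭); A♭4 is not a chord tone.
It is approached by step up from G♭4 and left by step down to G♭4.
Step away and step back to the same note — a neighbor tone (upper neighbor).

F3 (beat 3) — escape tone; A♭4 (beat 6) — neighbor tone.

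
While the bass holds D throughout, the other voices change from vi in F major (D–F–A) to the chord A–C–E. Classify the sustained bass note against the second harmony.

Pedal tone (pedal point).

The harmony at that moment is A minor triad (A, C, E); D is not a chord tone.
It is held over (the same pitch as the preceding D) and then sustained as the same pitch into the next harmony.
Sustained through a change of harmony — a pedal tone.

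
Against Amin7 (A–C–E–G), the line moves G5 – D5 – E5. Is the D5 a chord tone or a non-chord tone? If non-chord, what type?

The harmony at that moment is A minor seventh chord (A, C, E, G); D5 is not a chord tone.
It is approached by leap down from G5 and left by step up to E5.
Leap in, step out — an appoggiatura.

Non-chord tone — an appoggiatura.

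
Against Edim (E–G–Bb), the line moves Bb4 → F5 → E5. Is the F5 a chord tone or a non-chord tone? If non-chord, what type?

The harmony at that moment is E diminished triad (E, G, Bb); F5 is not a chord tone.
It is approached by leap up from Bb4 and left by step down to E5.
Leap in, step out — an appoggiatura.

Non-chord tone — an appoggiatura.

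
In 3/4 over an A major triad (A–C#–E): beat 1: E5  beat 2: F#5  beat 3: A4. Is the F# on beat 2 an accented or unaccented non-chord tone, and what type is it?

Unaccented escape tone.

The harmony at that moment is A major triad (A, C#, E); F#5 is not a chord tone.
It is approached by step up from E5 and left by leap down to A4.
Step in, leap out — an escape tone.
It falls on a weak beat, so it is unaccented.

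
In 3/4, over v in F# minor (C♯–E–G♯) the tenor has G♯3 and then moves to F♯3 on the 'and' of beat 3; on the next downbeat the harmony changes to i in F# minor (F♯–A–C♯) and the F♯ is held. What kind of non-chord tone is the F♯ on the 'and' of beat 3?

The harmony at that moment is C♯ minor triad (C♯, E, G♯); F♯3 is not a chord tone.
It is approached by step down from G♯3 and then sustained as the same pitch into the next harmony.
Arriving early and becoming a chord tone when the harmony changes — an anticipation.

Anticipation.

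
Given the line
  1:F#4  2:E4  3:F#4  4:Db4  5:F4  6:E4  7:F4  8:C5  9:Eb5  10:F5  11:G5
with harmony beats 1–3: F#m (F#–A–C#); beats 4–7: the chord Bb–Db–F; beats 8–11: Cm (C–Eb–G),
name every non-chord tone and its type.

E4 (beat 2) — neighbor tone; E4 (beat 6) — neighbor tone; F5 (beat 10) — passing tone.

The harmony at that moment is F# minor triad (F#, A, C#); E4 is not a chord tone.
It is approached by step down from F#4 and left by step up to F#4.
Step away and step back to the same note — a neighbor tone (lower neighbor).
The harmony at that moment is Bb minor triad (Bb, Db, F); E4 is not a chord tone.
It is approached by step down from F4 and left by step up to F4.
Step away and step back to the same note — a neighbor tone (lower neighbor).
The harmony at that moment is C minor triad (C, Eb, G); F5 is not a chord tone.
It is approached by step up from Eb5 and left by step up to G5.
Step in, step out in the same direction — a passing tone.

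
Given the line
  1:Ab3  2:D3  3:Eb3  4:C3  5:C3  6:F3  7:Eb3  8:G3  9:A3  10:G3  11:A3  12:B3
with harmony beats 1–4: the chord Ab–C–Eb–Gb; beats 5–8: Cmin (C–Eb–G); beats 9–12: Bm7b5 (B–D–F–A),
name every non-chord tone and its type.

D3 (beat 2) — appoggiatura; F3 (beat 6) — appoggiatura; G3 (beat 10) — neighbor tone.

The harmony at that moment is Ab dominant seventh chord (Ab, C, Eb, Gb); D3 is not a chord tone.
It is approached by leap down from Ab3 and left by step up to Eb3.
Leap in, step out — an appoggiatura.
The harmony at that moment is C minor triad (C, Eb, G); F3 is not a chord tone.
It is approached by leap up from C3 and left by step down to Eb3.
Leap in, step out — an appoggiatura.
The harmony at that moment is B half-diminished seventh chord (B, D, F, A); G3 is not a chord tone.
It is approached by step down from A3 and left by step up to A3.
Step away and step back to the same note — a neighbor tone (lower neighbor).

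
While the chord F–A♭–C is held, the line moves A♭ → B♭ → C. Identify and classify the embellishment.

B♭ is a passing tone.

The harmony at that moment is F minor triad (F, A♭, C); B♭ is not a chord tone.
It is approached by step up from A♭ and left by step up to C.
Step in, step out in the same direction — a passing tone.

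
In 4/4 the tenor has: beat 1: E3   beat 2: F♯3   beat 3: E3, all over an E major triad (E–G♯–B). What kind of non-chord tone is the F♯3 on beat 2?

Upper neighbor tone.

The harmony at that moment is E major triad (E, G♯, B); F♯3 is not a chord tone.
It is approached by step up from E3 and left by step down to E3.
Step away and step back to the same note — a neighbor tone (upper neighbor).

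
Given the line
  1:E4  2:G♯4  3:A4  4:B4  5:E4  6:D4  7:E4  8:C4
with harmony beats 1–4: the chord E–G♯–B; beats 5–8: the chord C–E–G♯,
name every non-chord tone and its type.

A4 (beat 3) — passing tone; D4 (beat 6) — neighbor tone.

The harmony at that moment is E major triad (E, G♯, B); A4 is not a chord tone.
It is approached by step up from G♯4 and left by step up to B4.
Step in, step out in the same direction — a passing tone.
The harmony at that moment is C augmented triad (C, E, G♯); D4 is not a chord tone.
It is approached by step down from E4 and left by step up to E4.
Step away and step back to the same note — a neighbor tone (lower neighbor).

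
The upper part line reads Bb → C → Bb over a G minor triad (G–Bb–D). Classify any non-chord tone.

C is a neighbor tone.

The harmony at that moment is G minor triad (G, Bb, D); C is not a chord tone.
It is approached by step up from Bb and left by step down to Bb.
Step away and step back to the same note — a neighbor tone (upper neighbor).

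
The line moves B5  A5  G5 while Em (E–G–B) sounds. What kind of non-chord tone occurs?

The harmony at that moment is E minor triad (E, G, B); A5 is not a chord tone.
It is approached by step down from B5 and left by step down to G5.
Step in, step out in the same direction — a passing tone.

A5 is a passing tone.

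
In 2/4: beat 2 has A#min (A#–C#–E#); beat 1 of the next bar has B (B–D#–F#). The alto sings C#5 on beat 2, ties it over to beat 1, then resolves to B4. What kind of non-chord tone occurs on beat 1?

Suspension.

The harmony at that moment is B major triad (B, D#, F#); C#5 is not a chord tone.
It is held over (the same pitch as the preceding C#5) and left by step down to B4.
Held over from the previous chord and resolving down by step — a suspension.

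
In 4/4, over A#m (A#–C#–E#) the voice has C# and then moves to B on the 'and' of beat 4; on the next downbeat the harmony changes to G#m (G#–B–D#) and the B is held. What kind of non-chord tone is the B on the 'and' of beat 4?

The harmony at that moment is A# minor triad (A#, C#, E#); B is not a chord tone.
It is approached by step down from C# and then sustained as the same pitch into the next harmony.
Arriving early and becoming a chord tone when the harmony changes — an anticipation.

Anticipation.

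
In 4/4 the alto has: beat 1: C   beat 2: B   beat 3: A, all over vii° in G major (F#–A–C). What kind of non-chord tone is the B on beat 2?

The harmony at that moment is F# diminished triad (F#, A, C); B is not a chord tone.
It is approached by step down from C and left by step down to A.
Step in, step out in the same direction — a passing tone.

Passing tone.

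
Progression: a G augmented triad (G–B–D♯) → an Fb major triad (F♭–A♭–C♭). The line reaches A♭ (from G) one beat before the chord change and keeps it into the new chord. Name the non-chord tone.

A♭ is an anticipation.

The harmony at that moment is G augmented triad (G, B, D♯); A♭ is not a chord tone.
It is approached by step up from G and then sustained as the same pitch into the next harmony.
Arriving early and becoming a chord tone when the harmony changes — an anticipation.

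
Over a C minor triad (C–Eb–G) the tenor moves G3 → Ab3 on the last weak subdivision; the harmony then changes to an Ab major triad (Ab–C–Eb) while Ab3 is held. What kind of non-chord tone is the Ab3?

The harmony at that moment is C minor triad (C, Eb, G); Ab3 is not a chord tone.
It is approached by step up from G3 and then sustained as the same pitch into the next harmony.
Arriving early and becoming a chord tone when the harmony changes — an anticipation.

Ab3 is an anticipation.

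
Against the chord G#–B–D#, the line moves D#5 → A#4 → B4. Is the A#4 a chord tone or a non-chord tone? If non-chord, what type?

The harmony at that moment is G# minor triad (G#, B, D#); A#4 is not a chord tone.
It is approached by leap down from D#5 and left by step up to B4.
Leap in, step out — an appoggiatura.

Non-chord tone — an appoggiatura.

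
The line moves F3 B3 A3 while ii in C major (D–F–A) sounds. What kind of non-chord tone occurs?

B3 is an appoggiatura.

The harmony at that moment is D minor triad (D, F, A); B3 is not a chord tone.
It is approached by leap up from F3 and left by step down to A3.
Leap in, step out — an appoggiatura.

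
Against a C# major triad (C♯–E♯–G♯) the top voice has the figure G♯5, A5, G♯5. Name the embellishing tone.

A5 is a neighbor tone.

The harmony at that moment is C♯ major triad (C♯, E♯, G♯); A5 is not a chord tone.
It is approached by step up from G♯5 and left by step down to G♯5.
Step away and step back to the same note — a neighbor tone (upper neighbor).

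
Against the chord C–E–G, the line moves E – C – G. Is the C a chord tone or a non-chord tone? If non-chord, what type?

Chord tone (the root of C major triad).

C major triad contains C, E, G; C is the root, so it is a chord tone.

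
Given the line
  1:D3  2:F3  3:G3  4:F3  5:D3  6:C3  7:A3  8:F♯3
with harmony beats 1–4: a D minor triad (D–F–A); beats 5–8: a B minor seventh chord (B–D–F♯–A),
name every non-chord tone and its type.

The harmony at that moment is D minor triad (D, F, A); G3 is not a chord tone.
It is approached by step up from F3 and left by step down to F3.
Step away and step back to the same note — a neighbor tone (upper neighbor).
The harmony at that moment is B minor seventh chord (B, D, F♯, A); C3 is not a chord tone.
It is approached by step down from D3 and left by leap up to A3.
Step in, leap out — an escape tone.

G3 (beat 3) — neighbor tone; C3 (beat 6) — escape tone.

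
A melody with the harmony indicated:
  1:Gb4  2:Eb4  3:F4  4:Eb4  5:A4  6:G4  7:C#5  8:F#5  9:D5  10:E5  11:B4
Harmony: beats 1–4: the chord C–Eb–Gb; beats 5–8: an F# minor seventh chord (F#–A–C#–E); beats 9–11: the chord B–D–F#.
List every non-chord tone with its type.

F4 (beat 3) — neighbor tone; G4 (beat 6) — escape tone; E5 (beat 10) — escape tone.

The harmony at that moment is C diminished triad (C, Eb, Gb); F4 is not a chord tone.
It is approached by step up from Eb4 and left by step down to Eb4.
Step away and step back to the same note — a neighbor tone (upper neighbor).
The harmony at that moment is F# minor seventh chord (F#, A, C#, E); G4 is not a chord tone.
It is approached by step down from A4 and left by leap up to C#5.
Step in, leap out — an escape tone.
The harmony at that moment is B minor triad (B, D, F#); E5 is not a chord tone.
It is approached by step up from D5 and left by leap down to B4.
Step in, leap out — an escape tone.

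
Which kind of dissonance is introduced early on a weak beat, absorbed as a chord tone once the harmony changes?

Approach: ahead of the chord change (typically by step), so it is dissonant against the current harmony. Departure: none — the same pitch is restated or held and is a chord tone of the new harmony.
Dissonant first, consonant once the harmony catches up: the note simply arrives early — an anticipation. (The reverse timing, consonant first and dissonant after the change, would be a suspension or retardation.)

Anticipation.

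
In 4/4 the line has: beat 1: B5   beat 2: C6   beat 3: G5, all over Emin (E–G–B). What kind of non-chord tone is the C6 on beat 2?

The harmony at that moment is E minor triad (E, G, B); C6 is not a chord tone.
It is approached by step up from B5 and left by leap down to G5.
Step in, leap out, on a weak beat — an escape tone.

Escape tone.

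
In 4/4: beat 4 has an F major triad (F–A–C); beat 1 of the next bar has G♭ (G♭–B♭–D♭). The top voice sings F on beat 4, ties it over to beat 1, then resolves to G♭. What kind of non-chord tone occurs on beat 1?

The harmony at that moment is G♭ major triad (G♭, B♭, D♭); F is not a chord tone.
It is held over (the same pitch as the preceding F) and left by step up to G♭.
Held over from the previous chord and resolving up by step — a retardation.

Retardation.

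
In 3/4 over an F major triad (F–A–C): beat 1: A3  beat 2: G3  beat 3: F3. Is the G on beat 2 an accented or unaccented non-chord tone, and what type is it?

The harmony at that moment is F major triad (F, A, C); G3 is not a chord tone.
It is approached by step down from A3 and left by step down to F3.
Step in, step out in the same direction — a passing tone.
It falls on a weak beat, so it is unaccented.

Unaccented passing tone.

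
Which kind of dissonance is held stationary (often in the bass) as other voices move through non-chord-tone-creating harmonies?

Approach: none. Departure: none — a single pitch is sustained while the chords change around it, passing through harmonies that do not contain it.
No melodic motion at all; the dissonance is created entirely by the moving harmonies against the stationary note — a pedal tone (pedal point).

Pedal tone.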